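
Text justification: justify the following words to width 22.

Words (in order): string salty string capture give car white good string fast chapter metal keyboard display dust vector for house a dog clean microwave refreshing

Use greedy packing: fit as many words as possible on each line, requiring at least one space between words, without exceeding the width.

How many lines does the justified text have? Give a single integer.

Answer: 7

Derivation:
Line 1: ['string', 'salty', 'string'] (min_width=19, slack=3)
Line 2: ['capture', 'give', 'car', 'white'] (min_width=22, slack=0)
Line 3: ['good', 'string', 'fast'] (min_width=16, slack=6)
Line 4: ['chapter', 'metal', 'keyboard'] (min_width=22, slack=0)
Line 5: ['display', 'dust', 'vector'] (min_width=19, slack=3)
Line 6: ['for', 'house', 'a', 'dog', 'clean'] (min_width=21, slack=1)
Line 7: ['microwave', 'refreshing'] (min_width=20, slack=2)
Total lines: 7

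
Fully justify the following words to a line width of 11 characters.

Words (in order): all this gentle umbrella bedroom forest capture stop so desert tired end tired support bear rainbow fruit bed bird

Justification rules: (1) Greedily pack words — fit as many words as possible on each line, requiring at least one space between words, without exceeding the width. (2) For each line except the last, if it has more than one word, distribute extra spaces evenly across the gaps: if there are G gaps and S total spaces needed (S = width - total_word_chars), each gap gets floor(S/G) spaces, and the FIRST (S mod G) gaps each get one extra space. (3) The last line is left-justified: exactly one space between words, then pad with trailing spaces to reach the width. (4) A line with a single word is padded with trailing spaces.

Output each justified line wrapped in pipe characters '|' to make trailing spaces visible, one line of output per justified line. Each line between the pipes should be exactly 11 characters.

Line 1: ['all', 'this'] (min_width=8, slack=3)
Line 2: ['gentle'] (min_width=6, slack=5)
Line 3: ['umbrella'] (min_width=8, slack=3)
Line 4: ['bedroom'] (min_width=7, slack=4)
Line 5: ['forest'] (min_width=6, slack=5)
Line 6: ['capture'] (min_width=7, slack=4)
Line 7: ['stop', 'so'] (min_width=7, slack=4)
Line 8: ['desert'] (min_width=6, slack=5)
Line 9: ['tired', 'end'] (min_width=9, slack=2)
Line 10: ['tired'] (min_width=5, slack=6)
Line 11: ['support'] (min_width=7, slack=4)
Line 12: ['bear'] (min_width=4, slack=7)
Line 13: ['rainbow'] (min_width=7, slack=4)
Line 14: ['fruit', 'bed'] (min_width=9, slack=2)
Line 15: ['bird'] (min_width=4, slack=7)

Answer: |all    this|
|gentle     |
|umbrella   |
|bedroom    |
|forest     |
|capture    |
|stop     so|
|desert     |
|tired   end|
|tired      |
|support    |
|bear       |
|rainbow    |
|fruit   bed|
|bird       |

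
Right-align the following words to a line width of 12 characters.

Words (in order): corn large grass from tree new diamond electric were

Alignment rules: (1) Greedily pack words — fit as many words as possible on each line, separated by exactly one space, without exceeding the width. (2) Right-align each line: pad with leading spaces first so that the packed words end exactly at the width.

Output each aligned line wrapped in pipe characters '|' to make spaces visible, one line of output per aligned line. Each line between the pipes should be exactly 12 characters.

Line 1: ['corn', 'large'] (min_width=10, slack=2)
Line 2: ['grass', 'from'] (min_width=10, slack=2)
Line 3: ['tree', 'new'] (min_width=8, slack=4)
Line 4: ['diamond'] (min_width=7, slack=5)
Line 5: ['electric'] (min_width=8, slack=4)
Line 6: ['were'] (min_width=4, slack=8)

Answer: |  corn large|
|  grass from|
|    tree new|
|     diamond|
|    electric|
|        were|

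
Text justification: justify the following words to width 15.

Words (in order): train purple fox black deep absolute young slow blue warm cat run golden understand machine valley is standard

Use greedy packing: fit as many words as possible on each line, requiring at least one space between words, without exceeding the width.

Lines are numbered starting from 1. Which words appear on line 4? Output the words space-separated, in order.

Answer: slow blue warm

Derivation:
Line 1: ['train', 'purple'] (min_width=12, slack=3)
Line 2: ['fox', 'black', 'deep'] (min_width=14, slack=1)
Line 3: ['absolute', 'young'] (min_width=14, slack=1)
Line 4: ['slow', 'blue', 'warm'] (min_width=14, slack=1)
Line 5: ['cat', 'run', 'golden'] (min_width=14, slack=1)
Line 6: ['understand'] (min_width=10, slack=5)
Line 7: ['machine', 'valley'] (min_width=14, slack=1)
Line 8: ['is', 'standard'] (min_width=11, slack=4)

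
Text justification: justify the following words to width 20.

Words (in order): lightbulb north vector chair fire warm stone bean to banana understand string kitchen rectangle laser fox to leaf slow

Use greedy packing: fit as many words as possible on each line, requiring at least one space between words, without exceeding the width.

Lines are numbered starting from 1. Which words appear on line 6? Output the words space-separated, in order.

Line 1: ['lightbulb', 'north'] (min_width=15, slack=5)
Line 2: ['vector', 'chair', 'fire'] (min_width=17, slack=3)
Line 3: ['warm', 'stone', 'bean', 'to'] (min_width=18, slack=2)
Line 4: ['banana', 'understand'] (min_width=17, slack=3)
Line 5: ['string', 'kitchen'] (min_width=14, slack=6)
Line 6: ['rectangle', 'laser', 'fox'] (min_width=19, slack=1)
Line 7: ['to', 'leaf', 'slow'] (min_width=12, slack=8)

Answer: rectangle laser fox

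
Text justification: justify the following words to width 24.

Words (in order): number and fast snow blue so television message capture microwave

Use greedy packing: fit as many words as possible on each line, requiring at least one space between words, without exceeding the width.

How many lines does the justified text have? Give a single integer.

Line 1: ['number', 'and', 'fast', 'snow'] (min_width=20, slack=4)
Line 2: ['blue', 'so', 'television'] (min_width=18, slack=6)
Line 3: ['message', 'capture'] (min_width=15, slack=9)
Line 4: ['microwave'] (min_width=9, slack=15)
Total lines: 4

Answer: 4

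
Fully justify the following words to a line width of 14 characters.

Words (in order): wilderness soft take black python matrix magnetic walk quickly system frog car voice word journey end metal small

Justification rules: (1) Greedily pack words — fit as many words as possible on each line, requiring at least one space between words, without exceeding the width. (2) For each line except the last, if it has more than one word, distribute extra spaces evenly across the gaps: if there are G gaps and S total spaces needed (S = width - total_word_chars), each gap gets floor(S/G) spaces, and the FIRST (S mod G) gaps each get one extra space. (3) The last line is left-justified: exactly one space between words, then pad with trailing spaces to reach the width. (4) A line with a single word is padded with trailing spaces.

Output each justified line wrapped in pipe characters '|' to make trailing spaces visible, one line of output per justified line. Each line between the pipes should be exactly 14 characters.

Answer: |wilderness    |
|soft      take|
|black   python|
|matrix        |
|magnetic  walk|
|quickly system|
|frog car voice|
|word   journey|
|end      metal|
|small         |

Derivation:
Line 1: ['wilderness'] (min_width=10, slack=4)
Line 2: ['soft', 'take'] (min_width=9, slack=5)
Line 3: ['black', 'python'] (min_width=12, slack=2)
Line 4: ['matrix'] (min_width=6, slack=8)
Line 5: ['magnetic', 'walk'] (min_width=13, slack=1)
Line 6: ['quickly', 'system'] (min_width=14, slack=0)
Line 7: ['frog', 'car', 'voice'] (min_width=14, slack=0)
Line 8: ['word', 'journey'] (min_width=12, slack=2)
Line 9: ['end', 'metal'] (min_width=9, slack=5)
Line 10: ['small'] (min_width=5, slack=9)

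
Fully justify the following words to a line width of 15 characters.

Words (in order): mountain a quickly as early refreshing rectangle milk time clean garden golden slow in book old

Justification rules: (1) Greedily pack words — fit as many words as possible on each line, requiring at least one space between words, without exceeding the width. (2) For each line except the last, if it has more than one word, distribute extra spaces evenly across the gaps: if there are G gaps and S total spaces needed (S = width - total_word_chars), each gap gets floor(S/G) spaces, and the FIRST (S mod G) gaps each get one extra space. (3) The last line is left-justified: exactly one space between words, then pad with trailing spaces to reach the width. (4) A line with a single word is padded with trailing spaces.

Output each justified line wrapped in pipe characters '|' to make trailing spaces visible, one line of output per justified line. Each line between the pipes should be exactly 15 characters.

Line 1: ['mountain', 'a'] (min_width=10, slack=5)
Line 2: ['quickly', 'as'] (min_width=10, slack=5)
Line 3: ['early'] (min_width=5, slack=10)
Line 4: ['refreshing'] (min_width=10, slack=5)
Line 5: ['rectangle', 'milk'] (min_width=14, slack=1)
Line 6: ['time', 'clean'] (min_width=10, slack=5)
Line 7: ['garden', 'golden'] (min_width=13, slack=2)
Line 8: ['slow', 'in', 'book'] (min_width=12, slack=3)
Line 9: ['old'] (min_width=3, slack=12)

Answer: |mountain      a|
|quickly      as|
|early          |
|refreshing     |
|rectangle  milk|
|time      clean|
|garden   golden|
|slow   in  book|
|old            |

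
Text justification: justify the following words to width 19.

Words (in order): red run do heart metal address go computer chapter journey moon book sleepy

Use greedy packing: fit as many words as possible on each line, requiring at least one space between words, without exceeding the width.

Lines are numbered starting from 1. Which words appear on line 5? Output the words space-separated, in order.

Line 1: ['red', 'run', 'do', 'heart'] (min_width=16, slack=3)
Line 2: ['metal', 'address', 'go'] (min_width=16, slack=3)
Line 3: ['computer', 'chapter'] (min_width=16, slack=3)
Line 4: ['journey', 'moon', 'book'] (min_width=17, slack=2)
Line 5: ['sleepy'] (min_width=6, slack=13)

Answer: sleepy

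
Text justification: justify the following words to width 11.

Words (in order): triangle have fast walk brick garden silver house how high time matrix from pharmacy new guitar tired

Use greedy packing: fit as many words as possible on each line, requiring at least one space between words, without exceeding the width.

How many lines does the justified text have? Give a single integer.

Line 1: ['triangle'] (min_width=8, slack=3)
Line 2: ['have', 'fast'] (min_width=9, slack=2)
Line 3: ['walk', 'brick'] (min_width=10, slack=1)
Line 4: ['garden'] (min_width=6, slack=5)
Line 5: ['silver'] (min_width=6, slack=5)
Line 6: ['house', 'how'] (min_width=9, slack=2)
Line 7: ['high', 'time'] (min_width=9, slack=2)
Line 8: ['matrix', 'from'] (min_width=11, slack=0)
Line 9: ['pharmacy'] (min_width=8, slack=3)
Line 10: ['new', 'guitar'] (min_width=10, slack=1)
Line 11: ['tired'] (min_width=5, slack=6)
Total lines: 11

Answer: 11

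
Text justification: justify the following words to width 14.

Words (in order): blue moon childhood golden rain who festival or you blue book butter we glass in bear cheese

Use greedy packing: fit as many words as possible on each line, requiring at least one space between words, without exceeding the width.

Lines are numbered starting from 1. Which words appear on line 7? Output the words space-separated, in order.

Line 1: ['blue', 'moon'] (min_width=9, slack=5)
Line 2: ['childhood'] (min_width=9, slack=5)
Line 3: ['golden', 'rain'] (min_width=11, slack=3)
Line 4: ['who', 'festival'] (min_width=12, slack=2)
Line 5: ['or', 'you', 'blue'] (min_width=11, slack=3)
Line 6: ['book', 'butter', 'we'] (min_width=14, slack=0)
Line 7: ['glass', 'in', 'bear'] (min_width=13, slack=1)
Line 8: ['cheese'] (min_width=6, slack=8)

Answer: glass in bear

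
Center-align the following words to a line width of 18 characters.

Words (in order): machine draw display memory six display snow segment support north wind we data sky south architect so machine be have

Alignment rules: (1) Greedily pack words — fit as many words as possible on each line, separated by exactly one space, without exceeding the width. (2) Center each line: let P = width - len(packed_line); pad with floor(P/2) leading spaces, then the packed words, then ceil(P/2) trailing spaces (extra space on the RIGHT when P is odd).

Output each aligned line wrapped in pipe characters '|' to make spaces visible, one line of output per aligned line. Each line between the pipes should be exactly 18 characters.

Answer: |   machine draw   |
|display memory six|
|   display snow   |
| segment support  |
|north wind we data|
|    sky south     |
|   architect so   |
| machine be have  |

Derivation:
Line 1: ['machine', 'draw'] (min_width=12, slack=6)
Line 2: ['display', 'memory', 'six'] (min_width=18, slack=0)
Line 3: ['display', 'snow'] (min_width=12, slack=6)
Line 4: ['segment', 'support'] (min_width=15, slack=3)
Line 5: ['north', 'wind', 'we', 'data'] (min_width=18, slack=0)
Line 6: ['sky', 'south'] (min_width=9, slack=9)
Line 7: ['architect', 'so'] (min_width=12, slack=6)
Line 8: ['machine', 'be', 'have'] (min_width=15, slack=3)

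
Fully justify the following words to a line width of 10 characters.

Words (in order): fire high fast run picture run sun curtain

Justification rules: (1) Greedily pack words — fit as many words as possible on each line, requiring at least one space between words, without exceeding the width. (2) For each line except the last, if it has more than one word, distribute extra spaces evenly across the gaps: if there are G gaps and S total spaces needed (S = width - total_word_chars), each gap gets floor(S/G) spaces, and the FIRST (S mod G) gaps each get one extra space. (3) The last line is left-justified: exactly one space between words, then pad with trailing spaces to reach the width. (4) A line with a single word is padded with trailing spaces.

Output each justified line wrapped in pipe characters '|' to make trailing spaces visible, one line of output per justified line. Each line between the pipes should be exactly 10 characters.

Answer: |fire  high|
|fast   run|
|picture   |
|run    sun|
|curtain   |

Derivation:
Line 1: ['fire', 'high'] (min_width=9, slack=1)
Line 2: ['fast', 'run'] (min_width=8, slack=2)
Line 3: ['picture'] (min_width=7, slack=3)
Line 4: ['run', 'sun'] (min_width=7, slack=3)
Line 5: ['curtain'] (min_width=7, slack=3)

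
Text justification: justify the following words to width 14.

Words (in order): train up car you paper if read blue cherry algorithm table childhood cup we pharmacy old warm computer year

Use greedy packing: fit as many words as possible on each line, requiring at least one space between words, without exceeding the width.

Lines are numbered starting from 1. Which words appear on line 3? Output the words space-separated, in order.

Line 1: ['train', 'up', 'car'] (min_width=12, slack=2)
Line 2: ['you', 'paper', 'if'] (min_width=12, slack=2)
Line 3: ['read', 'blue'] (min_width=9, slack=5)
Line 4: ['cherry'] (min_width=6, slack=8)
Line 5: ['algorithm'] (min_width=9, slack=5)
Line 6: ['table'] (min_width=5, slack=9)
Line 7: ['childhood', 'cup'] (min_width=13, slack=1)
Line 8: ['we', 'pharmacy'] (min_width=11, slack=3)
Line 9: ['old', 'warm'] (min_width=8, slack=6)
Line 10: ['computer', 'year'] (min_width=13, slack=1)

Answer: read blue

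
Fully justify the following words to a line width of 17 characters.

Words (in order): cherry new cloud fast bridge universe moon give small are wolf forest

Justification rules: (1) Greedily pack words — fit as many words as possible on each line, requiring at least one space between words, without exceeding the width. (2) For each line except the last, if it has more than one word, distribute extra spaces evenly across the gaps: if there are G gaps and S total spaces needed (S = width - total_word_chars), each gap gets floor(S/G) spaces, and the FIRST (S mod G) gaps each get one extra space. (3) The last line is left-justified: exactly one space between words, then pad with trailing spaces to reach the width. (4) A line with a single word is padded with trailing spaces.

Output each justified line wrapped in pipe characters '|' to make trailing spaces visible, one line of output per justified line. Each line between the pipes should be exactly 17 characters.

Line 1: ['cherry', 'new', 'cloud'] (min_width=16, slack=1)
Line 2: ['fast', 'bridge'] (min_width=11, slack=6)
Line 3: ['universe', 'moon'] (min_width=13, slack=4)
Line 4: ['give', 'small', 'are'] (min_width=14, slack=3)
Line 5: ['wolf', 'forest'] (min_width=11, slack=6)

Answer: |cherry  new cloud|
|fast       bridge|
|universe     moon|
|give   small  are|
|wolf forest      |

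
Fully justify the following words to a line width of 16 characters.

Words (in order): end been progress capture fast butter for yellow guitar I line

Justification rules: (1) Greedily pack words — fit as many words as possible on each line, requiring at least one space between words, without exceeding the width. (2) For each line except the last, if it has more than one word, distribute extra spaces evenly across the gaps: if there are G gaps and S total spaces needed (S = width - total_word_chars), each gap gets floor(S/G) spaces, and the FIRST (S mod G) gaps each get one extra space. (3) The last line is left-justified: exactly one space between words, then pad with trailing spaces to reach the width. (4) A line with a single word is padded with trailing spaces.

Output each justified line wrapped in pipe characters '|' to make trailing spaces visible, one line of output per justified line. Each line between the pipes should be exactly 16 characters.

Answer: |end         been|
|progress capture|
|fast  butter for|
|yellow  guitar I|
|line            |

Derivation:
Line 1: ['end', 'been'] (min_width=8, slack=8)
Line 2: ['progress', 'capture'] (min_width=16, slack=0)
Line 3: ['fast', 'butter', 'for'] (min_width=15, slack=1)
Line 4: ['yellow', 'guitar', 'I'] (min_width=15, slack=1)
Line 5: ['line'] (min_width=4, slack=12)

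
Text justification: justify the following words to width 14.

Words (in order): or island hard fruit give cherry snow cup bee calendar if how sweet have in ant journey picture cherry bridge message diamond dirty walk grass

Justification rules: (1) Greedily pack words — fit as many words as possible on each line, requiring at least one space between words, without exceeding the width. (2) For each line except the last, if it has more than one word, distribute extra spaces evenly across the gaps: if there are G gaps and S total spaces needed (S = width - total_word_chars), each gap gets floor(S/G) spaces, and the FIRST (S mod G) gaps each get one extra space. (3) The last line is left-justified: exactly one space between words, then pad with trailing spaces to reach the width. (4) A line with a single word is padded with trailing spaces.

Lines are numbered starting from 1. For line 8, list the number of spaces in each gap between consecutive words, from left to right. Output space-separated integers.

Answer: 1

Derivation:
Line 1: ['or', 'island', 'hard'] (min_width=14, slack=0)
Line 2: ['fruit', 'give'] (min_width=10, slack=4)
Line 3: ['cherry', 'snow'] (min_width=11, slack=3)
Line 4: ['cup', 'bee'] (min_width=7, slack=7)
Line 5: ['calendar', 'if'] (min_width=11, slack=3)
Line 6: ['how', 'sweet', 'have'] (min_width=14, slack=0)
Line 7: ['in', 'ant', 'journey'] (min_width=14, slack=0)
Line 8: ['picture', 'cherry'] (min_width=14, slack=0)
Line 9: ['bridge', 'message'] (min_width=14, slack=0)
Line 10: ['diamond', 'dirty'] (min_width=13, slack=1)
Line 11: ['walk', 'grass'] (min_width=10, slack=4)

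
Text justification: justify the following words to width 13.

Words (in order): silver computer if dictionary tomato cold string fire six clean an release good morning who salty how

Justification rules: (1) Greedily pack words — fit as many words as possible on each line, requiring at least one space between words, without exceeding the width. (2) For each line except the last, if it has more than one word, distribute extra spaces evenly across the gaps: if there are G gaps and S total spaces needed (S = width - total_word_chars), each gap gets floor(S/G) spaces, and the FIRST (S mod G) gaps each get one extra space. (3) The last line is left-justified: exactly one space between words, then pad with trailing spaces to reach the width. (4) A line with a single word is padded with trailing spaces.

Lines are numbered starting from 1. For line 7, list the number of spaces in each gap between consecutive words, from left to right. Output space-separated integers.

Line 1: ['silver'] (min_width=6, slack=7)
Line 2: ['computer', 'if'] (min_width=11, slack=2)
Line 3: ['dictionary'] (min_width=10, slack=3)
Line 4: ['tomato', 'cold'] (min_width=11, slack=2)
Line 5: ['string', 'fire'] (min_width=11, slack=2)
Line 6: ['six', 'clean', 'an'] (min_width=12, slack=1)
Line 7: ['release', 'good'] (min_width=12, slack=1)
Line 8: ['morning', 'who'] (min_width=11, slack=2)
Line 9: ['salty', 'how'] (min_width=9, slack=4)

Answer: 2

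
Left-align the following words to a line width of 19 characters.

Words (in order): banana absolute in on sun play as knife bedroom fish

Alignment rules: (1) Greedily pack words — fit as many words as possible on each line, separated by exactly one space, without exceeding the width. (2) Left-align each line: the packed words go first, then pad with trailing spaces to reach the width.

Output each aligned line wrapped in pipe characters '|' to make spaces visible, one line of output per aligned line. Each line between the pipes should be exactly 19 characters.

Answer: |banana absolute in |
|on sun play as     |
|knife bedroom fish |

Derivation:
Line 1: ['banana', 'absolute', 'in'] (min_width=18, slack=1)
Line 2: ['on', 'sun', 'play', 'as'] (min_width=14, slack=5)
Line 3: ['knife', 'bedroom', 'fish'] (min_width=18, slack=1)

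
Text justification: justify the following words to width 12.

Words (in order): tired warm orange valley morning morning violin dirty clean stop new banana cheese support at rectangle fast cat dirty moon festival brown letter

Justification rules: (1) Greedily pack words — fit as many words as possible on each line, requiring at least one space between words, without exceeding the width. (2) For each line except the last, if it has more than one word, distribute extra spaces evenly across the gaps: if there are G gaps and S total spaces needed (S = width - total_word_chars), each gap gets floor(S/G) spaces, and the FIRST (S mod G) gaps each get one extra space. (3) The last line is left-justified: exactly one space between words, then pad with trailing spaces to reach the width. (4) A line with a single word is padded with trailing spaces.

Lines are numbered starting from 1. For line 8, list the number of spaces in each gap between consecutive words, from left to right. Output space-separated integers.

Line 1: ['tired', 'warm'] (min_width=10, slack=2)
Line 2: ['orange'] (min_width=6, slack=6)
Line 3: ['valley'] (min_width=6, slack=6)
Line 4: ['morning'] (min_width=7, slack=5)
Line 5: ['morning'] (min_width=7, slack=5)
Line 6: ['violin', 'dirty'] (min_width=12, slack=0)
Line 7: ['clean', 'stop'] (min_width=10, slack=2)
Line 8: ['new', 'banana'] (min_width=10, slack=2)
Line 9: ['cheese'] (min_width=6, slack=6)
Line 10: ['support', 'at'] (min_width=10, slack=2)
Line 11: ['rectangle'] (min_width=9, slack=3)
Line 12: ['fast', 'cat'] (min_width=8, slack=4)
Line 13: ['dirty', 'moon'] (min_width=10, slack=2)
Line 14: ['festival'] (min_width=8, slack=4)
Line 15: ['brown', 'letter'] (min_width=12, slack=0)

Answer: 3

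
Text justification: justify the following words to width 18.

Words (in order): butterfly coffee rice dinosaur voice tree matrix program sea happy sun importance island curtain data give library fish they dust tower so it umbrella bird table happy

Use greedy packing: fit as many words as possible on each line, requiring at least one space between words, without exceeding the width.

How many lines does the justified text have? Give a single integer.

Answer: 11

Derivation:
Line 1: ['butterfly', 'coffee'] (min_width=16, slack=2)
Line 2: ['rice', 'dinosaur'] (min_width=13, slack=5)
Line 3: ['voice', 'tree', 'matrix'] (min_width=17, slack=1)
Line 4: ['program', 'sea', 'happy'] (min_width=17, slack=1)
Line 5: ['sun', 'importance'] (min_width=14, slack=4)
Line 6: ['island', 'curtain'] (min_width=14, slack=4)
Line 7: ['data', 'give', 'library'] (min_width=17, slack=1)
Line 8: ['fish', 'they', 'dust'] (min_width=14, slack=4)
Line 9: ['tower', 'so', 'it'] (min_width=11, slack=7)
Line 10: ['umbrella', 'bird'] (min_width=13, slack=5)
Line 11: ['table', 'happy'] (min_width=11, slack=7)
Total lines: 11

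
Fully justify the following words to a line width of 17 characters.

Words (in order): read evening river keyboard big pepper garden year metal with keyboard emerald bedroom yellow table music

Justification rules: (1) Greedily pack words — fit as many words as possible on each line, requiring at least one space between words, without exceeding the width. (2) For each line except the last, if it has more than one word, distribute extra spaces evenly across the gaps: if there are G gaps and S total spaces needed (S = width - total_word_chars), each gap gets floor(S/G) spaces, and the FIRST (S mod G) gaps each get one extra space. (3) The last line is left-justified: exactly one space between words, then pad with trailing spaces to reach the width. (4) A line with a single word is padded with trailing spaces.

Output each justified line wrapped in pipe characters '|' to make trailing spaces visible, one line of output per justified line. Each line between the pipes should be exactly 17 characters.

Answer: |read      evening|
|river    keyboard|
|big pepper garden|
|year  metal  with|
|keyboard  emerald|
|bedroom    yellow|
|table music      |

Derivation:
Line 1: ['read', 'evening'] (min_width=12, slack=5)
Line 2: ['river', 'keyboard'] (min_width=14, slack=3)
Line 3: ['big', 'pepper', 'garden'] (min_width=17, slack=0)
Line 4: ['year', 'metal', 'with'] (min_width=15, slack=2)
Line 5: ['keyboard', 'emerald'] (min_width=16, slack=1)
Line 6: ['bedroom', 'yellow'] (min_width=14, slack=3)
Line 7: ['table', 'music'] (min_width=11, slack=6)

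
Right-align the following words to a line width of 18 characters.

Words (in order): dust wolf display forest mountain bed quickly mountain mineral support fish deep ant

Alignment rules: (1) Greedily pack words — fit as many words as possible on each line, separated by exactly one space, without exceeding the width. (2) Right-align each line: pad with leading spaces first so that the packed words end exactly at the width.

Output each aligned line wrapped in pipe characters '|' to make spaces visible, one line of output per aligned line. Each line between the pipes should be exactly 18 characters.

Line 1: ['dust', 'wolf', 'display'] (min_width=17, slack=1)
Line 2: ['forest', 'mountain'] (min_width=15, slack=3)
Line 3: ['bed', 'quickly'] (min_width=11, slack=7)
Line 4: ['mountain', 'mineral'] (min_width=16, slack=2)
Line 5: ['support', 'fish', 'deep'] (min_width=17, slack=1)
Line 6: ['ant'] (min_width=3, slack=15)

Answer: | dust wolf display|
|   forest mountain|
|       bed quickly|
|  mountain mineral|
| support fish deep|
|               ant|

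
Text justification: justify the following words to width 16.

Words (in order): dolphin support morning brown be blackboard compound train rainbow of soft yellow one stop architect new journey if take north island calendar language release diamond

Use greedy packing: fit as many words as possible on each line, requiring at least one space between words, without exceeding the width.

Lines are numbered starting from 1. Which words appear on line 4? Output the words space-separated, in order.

Line 1: ['dolphin', 'support'] (min_width=15, slack=1)
Line 2: ['morning', 'brown', 'be'] (min_width=16, slack=0)
Line 3: ['blackboard'] (min_width=10, slack=6)
Line 4: ['compound', 'train'] (min_width=14, slack=2)
Line 5: ['rainbow', 'of', 'soft'] (min_width=15, slack=1)
Line 6: ['yellow', 'one', 'stop'] (min_width=15, slack=1)
Line 7: ['architect', 'new'] (min_width=13, slack=3)
Line 8: ['journey', 'if', 'take'] (min_width=15, slack=1)
Line 9: ['north', 'island'] (min_width=12, slack=4)
Line 10: ['calendar'] (min_width=8, slack=8)
Line 11: ['language', 'release'] (min_width=16, slack=0)
Line 12: ['diamond'] (min_width=7, slack=9)

Answer: compound train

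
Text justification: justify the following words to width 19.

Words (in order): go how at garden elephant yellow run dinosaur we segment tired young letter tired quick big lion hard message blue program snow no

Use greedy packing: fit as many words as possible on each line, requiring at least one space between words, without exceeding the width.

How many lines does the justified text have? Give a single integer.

Answer: 8

Derivation:
Line 1: ['go', 'how', 'at', 'garden'] (min_width=16, slack=3)
Line 2: ['elephant', 'yellow', 'run'] (min_width=19, slack=0)
Line 3: ['dinosaur', 'we', 'segment'] (min_width=19, slack=0)
Line 4: ['tired', 'young', 'letter'] (min_width=18, slack=1)
Line 5: ['tired', 'quick', 'big'] (min_width=15, slack=4)
Line 6: ['lion', 'hard', 'message'] (min_width=17, slack=2)
Line 7: ['blue', 'program', 'snow'] (min_width=17, slack=2)
Line 8: ['no'] (min_width=2, slack=17)
Total lines: 8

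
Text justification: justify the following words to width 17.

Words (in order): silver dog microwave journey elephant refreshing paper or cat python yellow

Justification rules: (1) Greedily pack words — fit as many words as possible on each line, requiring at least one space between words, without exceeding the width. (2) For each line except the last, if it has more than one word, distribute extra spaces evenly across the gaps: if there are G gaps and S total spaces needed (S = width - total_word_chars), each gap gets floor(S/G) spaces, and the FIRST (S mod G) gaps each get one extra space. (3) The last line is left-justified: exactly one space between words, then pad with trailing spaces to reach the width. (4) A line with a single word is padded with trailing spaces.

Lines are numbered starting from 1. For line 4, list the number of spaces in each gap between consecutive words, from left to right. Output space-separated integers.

Answer: 2

Derivation:
Line 1: ['silver', 'dog'] (min_width=10, slack=7)
Line 2: ['microwave', 'journey'] (min_width=17, slack=0)
Line 3: ['elephant'] (min_width=8, slack=9)
Line 4: ['refreshing', 'paper'] (min_width=16, slack=1)
Line 5: ['or', 'cat', 'python'] (min_width=13, slack=4)
Line 6: ['yellow'] (min_width=6, slack=11)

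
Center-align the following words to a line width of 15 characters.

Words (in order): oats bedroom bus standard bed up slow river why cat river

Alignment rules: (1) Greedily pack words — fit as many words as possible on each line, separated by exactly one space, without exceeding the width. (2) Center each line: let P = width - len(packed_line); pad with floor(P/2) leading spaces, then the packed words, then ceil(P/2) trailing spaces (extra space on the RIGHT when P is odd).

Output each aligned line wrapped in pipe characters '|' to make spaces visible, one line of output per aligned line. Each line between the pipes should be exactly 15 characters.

Answer: | oats bedroom  |
| bus standard  |
|  bed up slow  |
| river why cat |
|     river     |

Derivation:
Line 1: ['oats', 'bedroom'] (min_width=12, slack=3)
Line 2: ['bus', 'standard'] (min_width=12, slack=3)
Line 3: ['bed', 'up', 'slow'] (min_width=11, slack=4)
Line 4: ['river', 'why', 'cat'] (min_width=13, slack=2)
Line 5: ['river'] (min_width=5, slack=10)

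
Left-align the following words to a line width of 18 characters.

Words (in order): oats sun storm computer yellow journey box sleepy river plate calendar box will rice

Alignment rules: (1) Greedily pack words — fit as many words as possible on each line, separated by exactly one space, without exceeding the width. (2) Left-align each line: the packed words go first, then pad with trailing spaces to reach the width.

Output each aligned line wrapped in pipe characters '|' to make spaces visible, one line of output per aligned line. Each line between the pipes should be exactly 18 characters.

Answer: |oats sun storm    |
|computer yellow   |
|journey box sleepy|
|river plate       |
|calendar box will |
|rice              |

Derivation:
Line 1: ['oats', 'sun', 'storm'] (min_width=14, slack=4)
Line 2: ['computer', 'yellow'] (min_width=15, slack=3)
Line 3: ['journey', 'box', 'sleepy'] (min_width=18, slack=0)
Line 4: ['river', 'plate'] (min_width=11, slack=7)
Line 5: ['calendar', 'box', 'will'] (min_width=17, slack=1)
Line 6: ['rice'] (min_width=4, slack=14)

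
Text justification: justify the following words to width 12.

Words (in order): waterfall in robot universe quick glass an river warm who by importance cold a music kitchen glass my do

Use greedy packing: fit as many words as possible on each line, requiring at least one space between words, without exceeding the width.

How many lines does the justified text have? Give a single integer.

Answer: 10

Derivation:
Line 1: ['waterfall', 'in'] (min_width=12, slack=0)
Line 2: ['robot'] (min_width=5, slack=7)
Line 3: ['universe'] (min_width=8, slack=4)
Line 4: ['quick', 'glass'] (min_width=11, slack=1)
Line 5: ['an', 'river'] (min_width=8, slack=4)
Line 6: ['warm', 'who', 'by'] (min_width=11, slack=1)
Line 7: ['importance'] (min_width=10, slack=2)
Line 8: ['cold', 'a', 'music'] (min_width=12, slack=0)
Line 9: ['kitchen'] (min_width=7, slack=5)
Line 10: ['glass', 'my', 'do'] (min_width=11, slack=1)
Total lines: 10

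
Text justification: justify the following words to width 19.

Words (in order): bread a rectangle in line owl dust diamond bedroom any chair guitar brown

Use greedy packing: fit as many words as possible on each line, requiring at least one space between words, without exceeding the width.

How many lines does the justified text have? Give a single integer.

Line 1: ['bread', 'a', 'rectangle'] (min_width=17, slack=2)
Line 2: ['in', 'line', 'owl', 'dust'] (min_width=16, slack=3)
Line 3: ['diamond', 'bedroom', 'any'] (min_width=19, slack=0)
Line 4: ['chair', 'guitar', 'brown'] (min_width=18, slack=1)
Total lines: 4

Answer: 4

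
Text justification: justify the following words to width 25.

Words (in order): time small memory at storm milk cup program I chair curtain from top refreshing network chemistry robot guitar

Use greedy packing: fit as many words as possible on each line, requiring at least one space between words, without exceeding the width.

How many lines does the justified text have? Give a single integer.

Line 1: ['time', 'small', 'memory', 'at'] (min_width=20, slack=5)
Line 2: ['storm', 'milk', 'cup', 'program', 'I'] (min_width=24, slack=1)
Line 3: ['chair', 'curtain', 'from', 'top'] (min_width=22, slack=3)
Line 4: ['refreshing', 'network'] (min_width=18, slack=7)
Line 5: ['chemistry', 'robot', 'guitar'] (min_width=22, slack=3)
Total lines: 5

Answer: 5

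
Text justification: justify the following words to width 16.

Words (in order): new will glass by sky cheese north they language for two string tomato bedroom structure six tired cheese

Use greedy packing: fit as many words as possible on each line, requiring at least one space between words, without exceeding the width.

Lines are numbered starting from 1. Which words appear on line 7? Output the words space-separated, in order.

Line 1: ['new', 'will', 'glass'] (min_width=14, slack=2)
Line 2: ['by', 'sky', 'cheese'] (min_width=13, slack=3)
Line 3: ['north', 'they'] (min_width=10, slack=6)
Line 4: ['language', 'for', 'two'] (min_width=16, slack=0)
Line 5: ['string', 'tomato'] (min_width=13, slack=3)
Line 6: ['bedroom'] (min_width=7, slack=9)
Line 7: ['structure', 'six'] (min_width=13, slack=3)
Line 8: ['tired', 'cheese'] (min_width=12, slack=4)

Answer: structure six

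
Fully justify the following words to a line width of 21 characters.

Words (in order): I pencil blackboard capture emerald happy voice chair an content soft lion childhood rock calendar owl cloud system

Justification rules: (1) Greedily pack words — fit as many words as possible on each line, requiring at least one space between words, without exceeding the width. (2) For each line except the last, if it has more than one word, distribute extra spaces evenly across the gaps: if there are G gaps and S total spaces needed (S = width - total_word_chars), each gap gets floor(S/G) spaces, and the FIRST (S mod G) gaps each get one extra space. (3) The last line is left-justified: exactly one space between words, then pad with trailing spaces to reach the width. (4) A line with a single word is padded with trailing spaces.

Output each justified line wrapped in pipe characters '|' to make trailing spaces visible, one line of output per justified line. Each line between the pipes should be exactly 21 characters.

Line 1: ['I', 'pencil', 'blackboard'] (min_width=19, slack=2)
Line 2: ['capture', 'emerald', 'happy'] (min_width=21, slack=0)
Line 3: ['voice', 'chair', 'an'] (min_width=14, slack=7)
Line 4: ['content', 'soft', 'lion'] (min_width=17, slack=4)
Line 5: ['childhood', 'rock'] (min_width=14, slack=7)
Line 6: ['calendar', 'owl', 'cloud'] (min_width=18, slack=3)
Line 7: ['system'] (min_width=6, slack=15)

Answer: |I  pencil  blackboard|
|capture emerald happy|
|voice     chair    an|
|content   soft   lion|
|childhood        rock|
|calendar   owl  cloud|
|system               |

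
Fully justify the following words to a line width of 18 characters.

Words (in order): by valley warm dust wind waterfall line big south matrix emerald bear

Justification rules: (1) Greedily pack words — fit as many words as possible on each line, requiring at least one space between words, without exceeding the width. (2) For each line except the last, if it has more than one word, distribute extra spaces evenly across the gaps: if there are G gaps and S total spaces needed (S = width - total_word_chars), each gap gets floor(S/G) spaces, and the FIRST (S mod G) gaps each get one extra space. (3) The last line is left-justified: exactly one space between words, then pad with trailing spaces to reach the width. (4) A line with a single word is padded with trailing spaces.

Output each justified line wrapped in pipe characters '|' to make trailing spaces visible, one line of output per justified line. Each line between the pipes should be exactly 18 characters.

Line 1: ['by', 'valley', 'warm'] (min_width=14, slack=4)
Line 2: ['dust', 'wind'] (min_width=9, slack=9)
Line 3: ['waterfall', 'line', 'big'] (min_width=18, slack=0)
Line 4: ['south', 'matrix'] (min_width=12, slack=6)
Line 5: ['emerald', 'bear'] (min_width=12, slack=6)

Answer: |by   valley   warm|
|dust          wind|
|waterfall line big|
|south       matrix|
|emerald bear      |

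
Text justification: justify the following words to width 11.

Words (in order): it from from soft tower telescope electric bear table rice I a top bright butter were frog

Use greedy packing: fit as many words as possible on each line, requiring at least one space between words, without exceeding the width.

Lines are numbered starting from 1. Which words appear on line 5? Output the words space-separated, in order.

Answer: electric

Derivation:
Line 1: ['it', 'from'] (min_width=7, slack=4)
Line 2: ['from', 'soft'] (min_width=9, slack=2)
Line 3: ['tower'] (min_width=5, slack=6)
Line 4: ['telescope'] (min_width=9, slack=2)
Line 5: ['electric'] (min_width=8, slack=3)
Line 6: ['bear', 'table'] (min_width=10, slack=1)
Line 7: ['rice', 'I', 'a'] (min_width=8, slack=3)
Line 8: ['top', 'bright'] (min_width=10, slack=1)
Line 9: ['butter', 'were'] (min_width=11, slack=0)
Line 10: ['frog'] (min_width=4, slack=7)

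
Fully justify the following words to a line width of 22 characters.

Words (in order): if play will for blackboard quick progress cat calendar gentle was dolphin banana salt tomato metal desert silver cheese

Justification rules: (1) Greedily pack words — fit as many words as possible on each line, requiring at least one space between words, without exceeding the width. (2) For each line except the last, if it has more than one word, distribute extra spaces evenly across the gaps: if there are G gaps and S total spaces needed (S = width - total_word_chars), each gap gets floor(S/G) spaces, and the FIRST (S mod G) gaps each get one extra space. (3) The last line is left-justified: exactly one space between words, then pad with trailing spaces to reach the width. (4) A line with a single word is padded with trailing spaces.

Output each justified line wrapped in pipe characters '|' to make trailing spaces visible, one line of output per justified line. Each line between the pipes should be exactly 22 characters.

Line 1: ['if', 'play', 'will', 'for'] (min_width=16, slack=6)
Line 2: ['blackboard', 'quick'] (min_width=16, slack=6)
Line 3: ['progress', 'cat', 'calendar'] (min_width=21, slack=1)
Line 4: ['gentle', 'was', 'dolphin'] (min_width=18, slack=4)
Line 5: ['banana', 'salt', 'tomato'] (min_width=18, slack=4)
Line 6: ['metal', 'desert', 'silver'] (min_width=19, slack=3)
Line 7: ['cheese'] (min_width=6, slack=16)

Answer: |if   play   will   for|
|blackboard       quick|
|progress  cat calendar|
|gentle   was   dolphin|
|banana   salt   tomato|
|metal   desert  silver|
|cheese                |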